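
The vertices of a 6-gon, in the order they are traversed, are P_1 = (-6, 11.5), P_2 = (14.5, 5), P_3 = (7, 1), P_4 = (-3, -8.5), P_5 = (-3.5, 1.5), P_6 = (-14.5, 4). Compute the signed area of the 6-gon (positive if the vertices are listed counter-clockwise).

-221.5

Apply the shoelace formula: 2A = Σ (x_i·y_{i+1} − x_{i+1}·y_i), indices taken mod 6.
Σ = (-196.75) + (-20.5) + (-56.5) + (-34.25) + (7.75) + (-142.75) = -443
Signed area = Σ/2 = -221.5 (negative ⇒ clockwise traversal).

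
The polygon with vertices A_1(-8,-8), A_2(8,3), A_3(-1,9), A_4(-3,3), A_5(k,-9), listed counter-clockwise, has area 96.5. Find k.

-9

The doubled signed area Σ (x_i y_{i+1} − x_{i+1} y_i) is linear in k.
With k=0 it equals 94; the coefficient of k is -11 (from the two edges through A_5).
So -11·k + 94 = 2·96.5 = 193 ⇒ k = -9.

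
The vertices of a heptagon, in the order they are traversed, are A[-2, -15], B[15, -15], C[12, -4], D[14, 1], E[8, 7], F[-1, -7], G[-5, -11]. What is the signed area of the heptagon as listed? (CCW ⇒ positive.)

256.5

Σ = (255) + (120) + (68) + (90) + (-49) + (-24) + (53) = 513
Signed area = Σ/2 = 256.5 (positive ⇒ counter-clockwise traversal).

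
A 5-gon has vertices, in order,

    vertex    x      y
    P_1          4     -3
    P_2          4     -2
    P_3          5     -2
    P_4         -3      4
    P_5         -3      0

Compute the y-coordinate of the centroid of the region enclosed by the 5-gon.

7/41

Apply Gauss's area formula. First the cross-terms c_i = x_i·y_{i+1} − x_{i+1}·y_i:
  4, 2, 14, 12, 9  ⇒  2A = 41, A = 20.5.
Then Σ (y_i + y_{i+1})·c_i = 21, so ȳ = 21 / (6·20.5) = 7/41.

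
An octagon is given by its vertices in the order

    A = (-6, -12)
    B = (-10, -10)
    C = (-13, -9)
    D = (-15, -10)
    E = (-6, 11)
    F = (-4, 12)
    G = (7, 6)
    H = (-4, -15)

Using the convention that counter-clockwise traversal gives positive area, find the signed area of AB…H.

Apply Gauss's area formula: 2A = Σ (x_i·y_{i+1} − x_{i+1}·y_i), indices taken mod 8.
Σ = (-60) + (-40) + (-5) + (-225) + (-28) + (-108) + (-81) + (-42) = -589
Signed area = Σ/2 = -294.5 (negative ⇒ clockwise traversal).

-294.5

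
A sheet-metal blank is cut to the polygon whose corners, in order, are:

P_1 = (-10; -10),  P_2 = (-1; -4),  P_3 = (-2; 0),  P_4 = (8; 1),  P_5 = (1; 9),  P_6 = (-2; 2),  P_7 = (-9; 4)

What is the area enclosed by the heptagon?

Cross-terms: 30, -8, -2, 71, 20, 10, 130  ⇒  Σ = 251
Area = |Σ|/2 = 125.5.

125.5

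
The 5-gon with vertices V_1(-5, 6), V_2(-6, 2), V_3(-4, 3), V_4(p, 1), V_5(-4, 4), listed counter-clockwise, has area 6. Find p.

Write out the shoelace sum; only the two edges meeting at V_4 involve p:
2·Area = [((-4)·1 − p·3) + (p·4 − (-4)·1)] + 12
       = 1·p + 12 = 12
⇒ p = 0.

0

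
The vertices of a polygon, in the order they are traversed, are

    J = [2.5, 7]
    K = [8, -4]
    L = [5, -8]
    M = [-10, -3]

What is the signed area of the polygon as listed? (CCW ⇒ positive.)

-133.75

Σ = (-66) + (-44) + (-95) + (-62.5) = -267.5
Signed area = Σ/2 = -133.75 (negative ⇒ clockwise traversal).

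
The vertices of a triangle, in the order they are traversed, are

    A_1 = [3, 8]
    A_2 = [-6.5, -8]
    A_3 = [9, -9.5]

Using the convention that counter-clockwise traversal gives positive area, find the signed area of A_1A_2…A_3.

131.125

Apply Gauss's area formula: 2A = Σ (x_i·y_{i+1} − x_{i+1}·y_i), indices taken mod 3.
Cross-terms: 28, 133.75, 100.5  ⇒  Σ = 262.25
Signed area = Σ/2 = 131.125 (positive ⇒ counter-clockwise traversal).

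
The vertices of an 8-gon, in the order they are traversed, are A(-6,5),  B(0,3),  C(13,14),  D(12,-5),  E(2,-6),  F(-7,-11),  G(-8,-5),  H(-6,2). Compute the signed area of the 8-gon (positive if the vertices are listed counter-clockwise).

Σ = (-18) + (-39) + (-233) + (-62) + (-64) + (-53) + (-46) + (-18) = -533
Signed area = Σ/2 = -266.5 (negative ⇒ clockwise traversal).

-266.5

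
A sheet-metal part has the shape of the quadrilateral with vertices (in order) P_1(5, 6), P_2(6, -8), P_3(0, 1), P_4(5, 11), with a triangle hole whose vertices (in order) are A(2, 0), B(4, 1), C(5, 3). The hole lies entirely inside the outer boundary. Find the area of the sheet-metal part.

48.5

Outer boundary:
Apply the shoelace (surveyor's) formula: 2A = Σ (x_i·y_{i+1} − x_{i+1}·y_i), indices taken mod 4.
Σ = (-76) + (6) + (-5) + (-25) = -100
Area = |Σ|/2 = 50.
Hole:
Apply the shoelace (surveyor's) formula: 2A = Σ (x_i·y_{i+1} − x_{i+1}·y_i), indices taken mod 3.
Σ = (2) + (7) + (-6) = 3
Area = |Σ|/2 = 1.5.
Net area = 50 − 1.5 = 48.5.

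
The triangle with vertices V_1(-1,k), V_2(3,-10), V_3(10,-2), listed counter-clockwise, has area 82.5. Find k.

9

The doubled signed area Σ (x_i y_{i+1} − x_{i+1} y_i) is linear in k.
With k=0 it equals 102; the coefficient of k is 7 (from the two edges through V_1).
So 7·k + 102 = 2·82.5 = 165 ⇒ k = 9.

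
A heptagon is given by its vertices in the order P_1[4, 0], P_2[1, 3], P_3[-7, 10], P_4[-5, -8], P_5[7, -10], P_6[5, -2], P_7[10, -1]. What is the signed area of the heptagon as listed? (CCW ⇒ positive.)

155

Cross-terms: 12, 31, 106, 106, 36, 15, 4  ⇒  Σ = 310
Signed area = Σ/2 = 155 (positive ⇒ counter-clockwise traversal).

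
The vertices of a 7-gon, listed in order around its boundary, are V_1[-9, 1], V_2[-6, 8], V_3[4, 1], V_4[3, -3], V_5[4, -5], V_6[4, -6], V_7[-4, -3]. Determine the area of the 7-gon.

96.5

Apply the surveyor's formula: 2A = Σ (x_i·y_{i+1} − x_{i+1}·y_i), indices taken mod 7.
Cross-terms: -66, -38, -15, -3, -4, -36, -31  ⇒  Σ = -193
Area = |Σ|/2 = 96.5.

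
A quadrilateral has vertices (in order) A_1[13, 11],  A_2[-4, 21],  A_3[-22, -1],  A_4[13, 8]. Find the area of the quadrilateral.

329.5

Cross-terms: 317, 466, -163, 39  ⇒  Σ = 659
Area = |Σ|/2 = 329.5.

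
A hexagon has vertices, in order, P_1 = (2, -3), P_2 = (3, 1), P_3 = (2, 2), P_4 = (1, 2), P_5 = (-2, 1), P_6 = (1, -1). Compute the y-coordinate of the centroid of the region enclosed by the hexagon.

Apply the surveyor's formula. First the cross-terms c_i = x_i·y_{i+1} − x_{i+1}·y_i:
  11, 4, 2, 5, 1, -1  ⇒  2A = 22, A = 11.
Then Σ (y_i + y_{i+1})·c_i = 17, so ȳ = 17 / (6·11) = 17/66.

17/66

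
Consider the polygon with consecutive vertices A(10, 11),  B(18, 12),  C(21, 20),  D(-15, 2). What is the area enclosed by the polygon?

93.5

Apply Gauss's area formula: 2A = Σ (x_i·y_{i+1} − x_{i+1}·y_i), indices taken mod 4.
A→B: (10)(12) − (18)(11) = -78
B→C: (18)(20) − (21)(12) = 108
C→D: (21)(2) − (-15)(20) = 342
D→A: (-15)(11) − (10)(2) = -185
Σ = 187
Area = |Σ|/2 = 93.5.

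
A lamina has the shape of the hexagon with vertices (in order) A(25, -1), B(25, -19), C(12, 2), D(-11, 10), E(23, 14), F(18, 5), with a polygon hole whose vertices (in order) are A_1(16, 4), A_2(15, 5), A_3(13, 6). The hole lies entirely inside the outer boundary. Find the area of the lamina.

346.5

Outer boundary:
Apply the shoelace (surveyor's) formula: 2A = Σ (x_i·y_{i+1} − x_{i+1}·y_i), indices taken mod 6.
Cross-terms: -450, 278, 142, -384, -137, -143  ⇒  Σ = -694
Area = |Σ|/2 = 347.
Hole:
Σ = (20) + (25) + (-44) = 1
Area = |Σ|/2 = 0.5.
Net area = 347 − 0.5 = 346.5.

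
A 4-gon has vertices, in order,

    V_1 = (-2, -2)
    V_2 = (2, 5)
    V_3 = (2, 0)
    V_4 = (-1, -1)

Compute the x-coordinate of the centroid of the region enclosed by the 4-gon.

Apply the shoelace (surveyor's) formula. First the cross-terms c_i = x_i·y_{i+1} − x_{i+1}·y_i:
  -6, -10, -2, 0  ⇒  2A = -18, A = -9.
Then Σ (x_i + x_{i+1})·c_i = -42, so x̄ = -42 / (6·(-9)) = 7/9.

7/9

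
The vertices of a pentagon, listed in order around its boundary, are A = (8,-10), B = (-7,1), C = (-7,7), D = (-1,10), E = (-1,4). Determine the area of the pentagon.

91.5

Σ = (-62) + (-42) + (-63) + (6) + (-22) = -183
Area = |Σ|/2 = 91.5.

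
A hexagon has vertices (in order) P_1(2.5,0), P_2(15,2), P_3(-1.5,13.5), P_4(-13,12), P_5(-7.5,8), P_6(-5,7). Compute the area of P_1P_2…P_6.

162

Apply the shoelace formula: 2A = Σ (x_i·y_{i+1} − x_{i+1}·y_i), indices taken mod 6.
Σ = (5) + (205.5) + (157.5) + (-14) + (-12.5) + (-17.5) = 324
Area = |Σ|/2 = 162.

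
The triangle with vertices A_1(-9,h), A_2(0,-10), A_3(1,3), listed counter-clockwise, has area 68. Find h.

9

Write out the shoelace sum; only the two edges meeting at A_1 involve h:
2·Area = [(1·h − (-9)·3) + ((-9)·(-10) − 0·h)] + 10
       = 1·h + 127 = 136
⇒ h = 9.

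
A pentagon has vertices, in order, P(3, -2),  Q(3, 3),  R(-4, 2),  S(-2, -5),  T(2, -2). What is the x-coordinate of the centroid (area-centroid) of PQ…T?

-62/219

Apply the surveyor's formula. First the cross-terms c_i = x_i·y_{i+1} − x_{i+1}·y_i:
  15, 18, 24, 14, 2  ⇒  2A = 73, A = 36.5.
Then Σ (x_i + x_{i+1})·c_i = -62, so x̄ = -62 / (6·36.5) = -62/219.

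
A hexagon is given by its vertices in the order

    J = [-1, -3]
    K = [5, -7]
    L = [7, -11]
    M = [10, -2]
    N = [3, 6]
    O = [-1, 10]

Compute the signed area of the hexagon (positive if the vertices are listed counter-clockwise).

Apply the surveyor's formula: 2A = Σ (x_i·y_{i+1} − x_{i+1}·y_i), indices taken mod 6.
J→K: (-1)(-7) − (5)(-3) = 22
K→L: (5)(-11) − (7)(-7) = -6
L→M: (7)(-2) − (10)(-11) = 96
M→N: (10)(6) − (3)(-2) = 66
N→O: (3)(10) − (-1)(6) = 36
O→J: (-1)(-3) − (-1)(10) = 13
Σ = 227
Signed area = Σ/2 = 113.5 (positive ⇒ counter-clockwise traversal).

113.5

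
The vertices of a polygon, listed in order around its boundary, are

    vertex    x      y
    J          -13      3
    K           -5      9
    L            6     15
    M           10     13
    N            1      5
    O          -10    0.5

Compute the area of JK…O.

119.5

Apply the shoelace (surveyor's) formula: 2A = Σ (x_i·y_{i+1} − x_{i+1}·y_i), indices taken mod 6.
Σ = (-102) + (-129) + (-72) + (37) + (50.5) + (-23.5) = -239
Area = |Σ|/2 = 119.5.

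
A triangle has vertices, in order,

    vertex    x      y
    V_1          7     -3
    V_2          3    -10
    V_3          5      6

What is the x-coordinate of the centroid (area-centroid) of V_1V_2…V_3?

5

Apply the shoelace formula. First the cross-terms c_i = x_i·y_{i+1} − x_{i+1}·y_i:
  -61, 68, -57  ⇒  2A = -50, A = -25.
Then Σ (x_i + x_{i+1})·c_i = -750, so x̄ = -750 / (6·(-25)) = 5.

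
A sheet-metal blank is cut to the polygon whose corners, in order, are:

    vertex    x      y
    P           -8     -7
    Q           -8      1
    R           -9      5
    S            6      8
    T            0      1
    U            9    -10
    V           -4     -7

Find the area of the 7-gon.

165.5

Apply Gauss's area formula: 2A = Σ (x_i·y_{i+1} − x_{i+1}·y_i), indices taken mod 7.
Σ = (-64) + (-31) + (-102) + (6) + (-9) + (-103) + (-28) = -331
Area = |Σ|/2 = 165.5.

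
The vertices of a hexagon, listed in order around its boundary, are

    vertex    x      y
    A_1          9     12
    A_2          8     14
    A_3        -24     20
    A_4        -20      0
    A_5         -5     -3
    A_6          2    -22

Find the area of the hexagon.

Apply Gauss's area formula: 2A = Σ (x_i·y_{i+1} − x_{i+1}·y_i), indices taken mod 6.
A_1→A_2: (9)(14) − (8)(12) = 30
A_2→A_3: (8)(20) − (-24)(14) = 496
A_3→A_4: (-24)(0) − (-20)(20) = 400
A_4→A_5: (-20)(-3) − (-5)(0) = 60
A_5→A_6: (-5)(-22) − (2)(-3) = 116
A_6→A_1: (2)(12) − (9)(-22) = 222
Σ = 1324
Area = |Σ|/2 = 662.

662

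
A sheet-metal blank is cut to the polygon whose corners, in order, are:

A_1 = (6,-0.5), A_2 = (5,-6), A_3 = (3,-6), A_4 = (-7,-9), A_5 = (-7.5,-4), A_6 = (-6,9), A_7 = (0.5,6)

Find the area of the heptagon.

161.125

Apply the surveyor's formula: 2A = Σ (x_i·y_{i+1} − x_{i+1}·y_i), indices taken mod 7.
A_1→A_2: (6)(-6) − (5)(-0.5) = -33.5
A_2→A_3: (5)(-6) − (3)(-6) = -12
A_3→A_4: (3)(-9) − (-7)(-6) = -69
A_4→A_5: (-7)(-4) − (-7.5)(-9) = -39.5
A_5→A_6: (-7.5)(9) − (-6)(-4) = -91.5
A_6→A_7: (-6)(6) − (0.5)(9) = -40.5
A_7→A_1: (0.5)(-0.5) − (6)(6) = -36.25
Σ = -322.25
Area = |Σ|/2 = 161.125.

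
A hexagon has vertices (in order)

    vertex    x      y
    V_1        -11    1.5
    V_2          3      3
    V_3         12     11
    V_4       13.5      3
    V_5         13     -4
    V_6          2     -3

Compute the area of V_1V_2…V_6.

153.5

Σ = (-37.5) + (-3) + (-112.5) + (-93) + (-31) + (-30) = -307
Area = |Σ|/2 = 153.5.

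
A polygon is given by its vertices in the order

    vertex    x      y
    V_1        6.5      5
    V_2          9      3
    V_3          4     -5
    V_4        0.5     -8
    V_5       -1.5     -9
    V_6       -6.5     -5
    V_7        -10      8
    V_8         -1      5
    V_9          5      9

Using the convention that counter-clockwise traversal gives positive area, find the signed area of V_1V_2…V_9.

Σ = (-25.5) + (-57) + (-29.5) + (-16.5) + (-51) + (-102) + (-42) + (-34) + (-33.5) = -391
Signed area = Σ/2 = -195.5 (negative ⇒ clockwise traversal).

-195.5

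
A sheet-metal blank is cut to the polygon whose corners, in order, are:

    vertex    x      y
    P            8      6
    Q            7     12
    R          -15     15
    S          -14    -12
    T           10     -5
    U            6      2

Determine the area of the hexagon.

494.5

Σ = (54) + (285) + (390) + (190) + (50) + (20) = 989
Area = |Σ|/2 = 494.5.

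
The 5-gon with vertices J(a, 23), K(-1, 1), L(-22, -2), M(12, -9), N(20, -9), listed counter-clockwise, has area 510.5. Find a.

Write out the shoelace sum; only the two edges meeting at J involve a:
2·Area = [(20·23 − a·(-9)) + (a·1 − (-1)·23)] + 318
       = 10·a + 801 = 1021
⇒ a = 22.

22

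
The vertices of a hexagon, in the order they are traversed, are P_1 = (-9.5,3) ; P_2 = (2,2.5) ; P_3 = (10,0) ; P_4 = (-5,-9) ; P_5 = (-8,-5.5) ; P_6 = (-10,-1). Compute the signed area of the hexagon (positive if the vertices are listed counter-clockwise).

Σ = (-29.75) + (-25) + (-90) + (-44.5) + (-47) + (-39.5) = -275.75
Signed area = Σ/2 = -137.875 (negative ⇒ clockwise traversal).

-137.875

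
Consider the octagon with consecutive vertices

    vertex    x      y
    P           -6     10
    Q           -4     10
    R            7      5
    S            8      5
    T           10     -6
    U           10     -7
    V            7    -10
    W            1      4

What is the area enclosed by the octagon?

Apply the shoelace (surveyor's) formula: 2A = Σ (x_i·y_{i+1} − x_{i+1}·y_i), indices taken mod 8.
P→Q: (-6)(10) − (-4)(10) = -20
Q→R: (-4)(5) − (7)(10) = -90
R→S: (7)(5) − (8)(5) = -5
S→T: (8)(-6) − (10)(5) = -98
T→U: (10)(-7) − (10)(-6) = -10
U→V: (10)(-10) − (7)(-7) = -51
V→W: (7)(4) − (1)(-10) = 38
W→P: (1)(10) − (-6)(4) = 34
Σ = -202
Area = |Σ|/2 = 101.

101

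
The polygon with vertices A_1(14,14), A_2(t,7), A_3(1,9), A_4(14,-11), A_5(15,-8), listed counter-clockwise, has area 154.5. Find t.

The doubled signed area Σ (x_i y_{i+1} − x_{i+1} y_i) is linear in t.
With t=0 it equals 329; the coefficient of t is -5 (from the two edges through A_2).
So -5·t + 329 = 2·154.5 = 309 ⇒ t = 4.

4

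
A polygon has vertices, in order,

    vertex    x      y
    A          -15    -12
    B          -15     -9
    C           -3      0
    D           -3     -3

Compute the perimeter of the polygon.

36

|AB| = √((0)² + (3)²) = √9 = 3
|BC| = √((12)² + (9)²) = √225 = 15
|CD| = √((0)² + (-3)²) = √9 = 3
|DA| = √((-12)² + (-9)²) = √225 = 15
Perimeter = 3 + 15 + 3 + 15 = 36.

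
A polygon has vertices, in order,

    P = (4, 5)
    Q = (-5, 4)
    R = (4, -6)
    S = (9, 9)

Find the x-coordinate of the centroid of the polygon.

Apply the shoelace (surveyor's) formula. First the cross-terms c_i = x_i·y_{i+1} − x_{i+1}·y_i:
  41, 14, 90, 9  ⇒  2A = 154, A = 77.
Then Σ (x_i + x_{i+1})·c_i = 1232, so x̄ = 1232 / (6·77) = 8/3.

8/3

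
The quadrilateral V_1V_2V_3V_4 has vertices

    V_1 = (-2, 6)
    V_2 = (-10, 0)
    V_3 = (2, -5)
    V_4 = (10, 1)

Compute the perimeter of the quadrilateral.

46

|V_1V_2| = √((-8)² + (-6)²) = √100 = 10
|V_2V_3| = √((12)² + (-5)²) = √169 = 13
|V_3V_4| = √((8)² + (6)²) = √100 = 10
|V_4V_1| = √((-12)² + (5)²) = √169 = 13
Perimeter = 10 + 13 + 10 + 13 = 46.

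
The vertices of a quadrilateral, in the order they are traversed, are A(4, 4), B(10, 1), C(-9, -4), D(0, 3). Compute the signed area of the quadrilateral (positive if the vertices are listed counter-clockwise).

Apply Gauss's area formula: 2A = Σ (x_i·y_{i+1} − x_{i+1}·y_i), indices taken mod 4.
Σ = (-36) + (-31) + (-27) + (-12) = -106
Signed area = Σ/2 = -53 (negative ⇒ clockwise traversal).

-53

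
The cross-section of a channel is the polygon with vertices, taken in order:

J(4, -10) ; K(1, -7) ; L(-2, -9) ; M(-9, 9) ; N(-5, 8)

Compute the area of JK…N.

74.5

Apply the surveyor's formula: 2A = Σ (x_i·y_{i+1} − x_{i+1}·y_i), indices taken mod 5.
J→K: (4)(-7) − (1)(-10) = -18
K→L: (1)(-9) − (-2)(-7) = -23
L→M: (-2)(9) − (-9)(-9) = -99
M→N: (-9)(8) − (-5)(9) = -27
N→J: (-5)(-10) − (4)(8) = 18
Σ = -149
Area = |Σ|/2 = 74.5.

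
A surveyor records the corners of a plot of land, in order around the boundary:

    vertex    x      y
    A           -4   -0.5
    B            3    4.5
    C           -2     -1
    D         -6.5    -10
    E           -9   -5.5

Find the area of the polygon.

34.375

Apply the surveyor's formula: 2A = Σ (x_i·y_{i+1} − x_{i+1}·y_i), indices taken mod 5.
Σ = (-16.5) + (6) + (13.5) + (-54.25) + (-17.5) = -68.75
Area = |Σ|/2 = 34.375.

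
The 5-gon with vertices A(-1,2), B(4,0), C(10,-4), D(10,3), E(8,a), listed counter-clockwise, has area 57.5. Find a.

7

The doubled signed area Σ (x_i y_{i+1} − x_{i+1} y_i) is linear in a.
With a=0 it equals 38; the coefficient of a is 11 (from the two edges through E).
So 11·a + 38 = 2·57.5 = 115 ⇒ a = 7.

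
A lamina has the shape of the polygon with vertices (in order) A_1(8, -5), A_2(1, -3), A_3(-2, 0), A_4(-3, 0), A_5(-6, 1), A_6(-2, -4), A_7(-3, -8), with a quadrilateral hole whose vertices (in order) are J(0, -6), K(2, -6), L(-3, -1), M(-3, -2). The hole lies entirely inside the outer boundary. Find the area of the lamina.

34

Outer boundary:
Cross-terms: -19, -6, 0, -3, 26, 4, 79  ⇒  Σ = 81
Area = |Σ|/2 = 40.5.
Hole:
Σ = (12) + (-20) + (3) + (18) = 13
Area = |Σ|/2 = 6.5.
Net area = 40.5 − 6.5 = 34.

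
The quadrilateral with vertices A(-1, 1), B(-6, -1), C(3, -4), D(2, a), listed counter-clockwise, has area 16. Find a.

The doubled signed area Σ (x_i y_{i+1} − x_{i+1} y_i) is linear in a.
With a=0 it equals 44; the coefficient of a is 4 (from the two edges through D).
So 4·a + 44 = 2·16 = 32 ⇒ a = -3.

-3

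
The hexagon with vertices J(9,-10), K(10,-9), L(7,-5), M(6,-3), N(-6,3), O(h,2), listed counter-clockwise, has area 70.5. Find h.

The doubled signed area Σ (x_i y_{i+1} − x_{i+1} y_i) is linear in h.
With h=0 it equals 11; the coefficient of h is -13 (from the two edges through O).
So -13·h + 11 = 2·70.5 = 141 ⇒ h = -10.

-10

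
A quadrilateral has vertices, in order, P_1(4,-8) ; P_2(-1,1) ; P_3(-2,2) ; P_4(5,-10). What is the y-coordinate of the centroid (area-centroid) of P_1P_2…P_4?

-26/9

Apply the surveyor's formula. First the cross-terms c_i = x_i·y_{i+1} − x_{i+1}·y_i:
  -4, 0, 10, 0  ⇒  2A = 6, A = 3.
Then Σ (y_i + y_{i+1})·c_i = -52, so ȳ = -52 / (6·3) = -26/9.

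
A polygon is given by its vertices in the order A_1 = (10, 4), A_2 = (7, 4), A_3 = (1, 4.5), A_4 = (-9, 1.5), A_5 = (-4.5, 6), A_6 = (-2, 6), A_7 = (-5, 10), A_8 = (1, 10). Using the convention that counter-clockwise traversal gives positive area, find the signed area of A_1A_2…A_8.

Apply the surveyor's formula: 2A = Σ (x_i·y_{i+1} − x_{i+1}·y_i), indices taken mod 8.
A_1→A_2: (10)(4) − (7)(4) = 12
A_2→A_3: (7)(4.5) − (1)(4) = 27.5
A_3→A_4: (1)(1.5) − (-9)(4.5) = 42
A_4→A_5: (-9)(6) − (-4.5)(1.5) = -47.25
A_5→A_6: (-4.5)(6) − (-2)(6) = -15
A_6→A_7: (-2)(10) − (-5)(6) = 10
A_7→A_8: (-5)(10) − (1)(10) = -60
A_8→A_1: (1)(4) − (10)(10) = -96
Σ = -126.75
Signed area = Σ/2 = -63.375 (negative ⇒ clockwise traversal).

-63.375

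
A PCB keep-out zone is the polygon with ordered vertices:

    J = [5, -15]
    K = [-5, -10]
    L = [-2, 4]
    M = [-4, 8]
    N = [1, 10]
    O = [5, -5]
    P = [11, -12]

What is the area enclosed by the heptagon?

Σ = (-125) + (-40) + (0) + (-48) + (-55) + (-5) + (-105) = -378
Area = |Σ|/2 = 189.

189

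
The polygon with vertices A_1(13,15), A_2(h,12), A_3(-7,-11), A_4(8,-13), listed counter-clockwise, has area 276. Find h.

6

Write out the shoelace sum; only the two edges meeting at A_2 involve h:
2·Area = [(13·12 − h·15) + (h·(-11) − (-7)·12)] + 468
       = -26·h + 708 = 552
⇒ h = 6.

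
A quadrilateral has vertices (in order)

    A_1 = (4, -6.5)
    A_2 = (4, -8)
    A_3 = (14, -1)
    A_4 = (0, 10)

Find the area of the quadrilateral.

101

A_1→A_2: (4)(-8) − (4)(-6.5) = -6
A_2→A_3: (4)(-1) − (14)(-8) = 108
A_3→A_4: (14)(10) − (0)(-1) = 140
A_4→A_1: (0)(-6.5) − (4)(10) = -40
Σ = 202
Area = |Σ|/2 = 101.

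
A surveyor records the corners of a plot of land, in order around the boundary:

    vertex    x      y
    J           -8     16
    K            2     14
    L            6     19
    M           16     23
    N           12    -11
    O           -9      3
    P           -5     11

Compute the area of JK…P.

473.5

Σ = (-144) + (-46) + (-166) + (-452) + (-63) + (-84) + (8) = -947
Area = |Σ|/2 = 473.5.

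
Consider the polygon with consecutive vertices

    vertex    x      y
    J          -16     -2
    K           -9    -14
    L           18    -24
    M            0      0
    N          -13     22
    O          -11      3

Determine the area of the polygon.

473.5

Σ = (206) + (468) + (0) + (0) + (203) + (70) = 947
Area = |Σ|/2 = 473.5.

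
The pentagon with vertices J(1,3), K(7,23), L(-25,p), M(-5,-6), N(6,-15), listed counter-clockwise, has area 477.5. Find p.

Write out the shoelace sum; only the two edges meeting at L involve p:
2·Area = [(7·p − (-25)·23) + ((-25)·(-6) − (-5)·p)] + 146
       = 12·p + 871 = 955
⇒ p = 7.

7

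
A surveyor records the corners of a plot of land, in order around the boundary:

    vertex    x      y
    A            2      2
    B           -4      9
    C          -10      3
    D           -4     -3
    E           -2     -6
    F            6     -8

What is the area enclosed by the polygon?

Cross-terms: 26, 78, 42, 18, 52, 28  ⇒  Σ = 244
Area = |Σ|/2 = 122.

122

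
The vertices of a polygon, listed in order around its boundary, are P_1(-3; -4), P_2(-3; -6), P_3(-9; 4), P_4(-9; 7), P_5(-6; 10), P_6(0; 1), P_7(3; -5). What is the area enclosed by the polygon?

85.5

Apply Gauss's area formula: 2A = Σ (x_i·y_{i+1} − x_{i+1}·y_i), indices taken mod 7.
Cross-terms: 6, -66, -27, -48, -6, -3, -27  ⇒  Σ = -171
Area = |Σ|/2 = 85.5.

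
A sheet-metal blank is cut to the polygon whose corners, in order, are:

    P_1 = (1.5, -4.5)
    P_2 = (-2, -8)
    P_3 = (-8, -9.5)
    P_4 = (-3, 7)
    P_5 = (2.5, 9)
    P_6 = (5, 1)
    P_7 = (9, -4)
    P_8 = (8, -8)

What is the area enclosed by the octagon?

Cross-terms: -21, -45, -84.5, -44.5, -42.5, -29, -40, -24  ⇒  Σ = -330.5
Area = |Σ|/2 = 165.25.

165.25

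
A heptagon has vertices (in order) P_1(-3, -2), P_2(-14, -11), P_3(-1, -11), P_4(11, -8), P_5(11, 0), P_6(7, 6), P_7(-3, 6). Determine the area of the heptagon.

Apply the surveyor's formula: 2A = Σ (x_i·y_{i+1} − x_{i+1}·y_i), indices taken mod 7.
Σ = (5) + (143) + (129) + (88) + (66) + (60) + (24) = 515
Area = |Σ|/2 = 257.5.

257.5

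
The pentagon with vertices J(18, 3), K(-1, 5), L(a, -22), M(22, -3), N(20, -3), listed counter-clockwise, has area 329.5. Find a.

Write out the shoelace sum; only the two edges meeting at L involve a:
2·Area = [((-1)·(-22) − a·5) + (a·(-3) − 22·(-22))] + 201
       = -8·a + 707 = 659
⇒ a = 6.

6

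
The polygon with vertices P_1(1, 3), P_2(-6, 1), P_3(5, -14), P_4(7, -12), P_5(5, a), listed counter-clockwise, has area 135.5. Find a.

Write out the shoelace sum; only the two edges meeting at P_5 involve a:
2·Area = [(7·a − 5·(-12)) + (5·3 − 1·a)] + 136
       = 6·a + 211 = 271
⇒ a = 10.

10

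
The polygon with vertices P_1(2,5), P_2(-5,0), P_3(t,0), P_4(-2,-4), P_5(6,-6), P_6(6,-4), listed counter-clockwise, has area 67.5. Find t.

Write out the shoelace sum; only the two edges meeting at P_3 involve t:
2·Area = [((-5)·0 − t·0) + (t·(-4) − (-2)·0)] + 111
       = -4·t + 111 = 135
⇒ t = -6.

-6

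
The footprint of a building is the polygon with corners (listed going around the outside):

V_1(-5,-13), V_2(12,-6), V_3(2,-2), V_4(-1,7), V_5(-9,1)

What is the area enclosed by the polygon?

185

Apply Gauss's area formula: 2A = Σ (x_i·y_{i+1} − x_{i+1}·y_i), indices taken mod 5.
V_1→V_2: (-5)(-6) − (12)(-13) = 186
V_2→V_3: (12)(-2) − (2)(-6) = -12
V_3→V_4: (2)(7) − (-1)(-2) = 12
V_4→V_5: (-1)(1) − (-9)(7) = 62
V_5→V_1: (-9)(-13) − (-5)(1) = 122
Σ = 370
Area = |Σ|/2 = 185.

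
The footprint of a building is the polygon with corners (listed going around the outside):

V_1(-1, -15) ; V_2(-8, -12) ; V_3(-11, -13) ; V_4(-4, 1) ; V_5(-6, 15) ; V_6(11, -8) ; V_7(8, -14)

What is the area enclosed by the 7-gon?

297

Apply the shoelace formula: 2A = Σ (x_i·y_{i+1} − x_{i+1}·y_i), indices taken mod 7.
Cross-terms: -108, -28, -63, -54, -117, -90, -134  ⇒  Σ = -594
Area = |Σ|/2 = 297.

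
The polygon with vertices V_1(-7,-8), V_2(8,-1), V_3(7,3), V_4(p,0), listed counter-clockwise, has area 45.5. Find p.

Write out the shoelace sum; only the two edges meeting at V_4 involve p:
2·Area = [(7·0 − p·3) + (p·(-8) − (-7)·0)] + 102
       = -11·p + 102 = 91
⇒ p = 1.

1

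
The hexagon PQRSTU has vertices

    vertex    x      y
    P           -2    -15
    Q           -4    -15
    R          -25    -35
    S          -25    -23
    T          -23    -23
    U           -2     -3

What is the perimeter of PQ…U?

|PQ| = √((-2)² + (0)²) = √4 = 2
|QR| = √((-21)² + (-20)²) = √841 = 29
|RS| = √((0)² + (12)²) = √144 = 12
|ST| = √((2)² + (0)²) = √4 = 2
|TU| = √((21)² + (20)²) = √841 = 29
|UP| = √((0)² + (-12)²) = √144 = 12
Perimeter = 2 + 29 + 12 + 2 + 29 + 12 = 86.

86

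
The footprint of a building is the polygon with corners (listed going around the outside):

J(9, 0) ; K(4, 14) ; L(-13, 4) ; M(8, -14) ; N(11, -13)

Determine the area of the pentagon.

Apply the shoelace formula: 2A = Σ (x_i·y_{i+1} − x_{i+1}·y_i), indices taken mod 5.
Σ = (126) + (198) + (150) + (50) + (117) = 641
Area = |Σ|/2 = 320.5.

320.5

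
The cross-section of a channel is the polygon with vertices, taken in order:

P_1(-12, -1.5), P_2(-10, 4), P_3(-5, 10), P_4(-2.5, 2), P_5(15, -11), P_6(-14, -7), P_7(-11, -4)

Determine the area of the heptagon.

221

Apply the shoelace (surveyor's) formula: 2A = Σ (x_i·y_{i+1} − x_{i+1}·y_i), indices taken mod 7.
Σ = (-63) + (-80) + (15) + (-2.5) + (-259) + (-21) + (-31.5) = -442
Area = |Σ|/2 = 221.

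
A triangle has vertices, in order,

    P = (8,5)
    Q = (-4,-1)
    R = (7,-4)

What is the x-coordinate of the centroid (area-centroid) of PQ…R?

Apply Gauss's area formula. First the cross-terms c_i = x_i·y_{i+1} − x_{i+1}·y_i:
  12, 23, 67  ⇒  2A = 102, A = 51.
Then Σ (x_i + x_{i+1})·c_i = 1122, so x̄ = 1122 / (6·51) = 11/3.

11/3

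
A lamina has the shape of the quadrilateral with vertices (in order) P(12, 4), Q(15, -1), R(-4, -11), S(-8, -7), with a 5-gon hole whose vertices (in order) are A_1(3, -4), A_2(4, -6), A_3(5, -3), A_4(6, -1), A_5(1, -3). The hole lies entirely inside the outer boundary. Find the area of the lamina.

116

Outer boundary:
Apply Gauss's area formula: 2A = Σ (x_i·y_{i+1} − x_{i+1}·y_i), indices taken mod 4.
Cross-terms: -72, -169, -60, 52  ⇒  Σ = -249
Area = |Σ|/2 = 124.5.
Hole:
Apply the surveyor's formula: 2A = Σ (x_i·y_{i+1} − x_{i+1}·y_i), indices taken mod 5.
Σ = (-2) + (18) + (13) + (-17) + (5) = 17
Area = |Σ|/2 = 8.5.
Net area = 124.5 − 8.5 = 116.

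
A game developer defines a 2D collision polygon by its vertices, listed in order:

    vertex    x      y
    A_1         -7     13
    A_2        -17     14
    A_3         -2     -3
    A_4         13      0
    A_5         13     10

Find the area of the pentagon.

305

Cross-terms: 123, 79, 39, 130, 239  ⇒  Σ = 610
Area = |Σ|/2 = 305.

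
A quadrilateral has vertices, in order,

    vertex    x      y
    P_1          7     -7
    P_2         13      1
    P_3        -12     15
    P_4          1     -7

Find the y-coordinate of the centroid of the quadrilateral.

28/13

Apply the shoelace formula. First the cross-terms c_i = x_i·y_{i+1} − x_{i+1}·y_i:
  98, 207, 69, 42  ⇒  2A = 416, A = 208.
Then Σ (y_i + y_{i+1})·c_i = 2688, so ȳ = 2688 / (6·208) = 28/13.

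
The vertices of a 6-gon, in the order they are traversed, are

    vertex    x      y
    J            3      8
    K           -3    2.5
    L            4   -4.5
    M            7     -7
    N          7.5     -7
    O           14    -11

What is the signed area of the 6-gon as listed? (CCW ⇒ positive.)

Apply the shoelace formula: 2A = Σ (x_i·y_{i+1} − x_{i+1}·y_i), indices taken mod 6.
Σ = (31.5) + (3.5) + (3.5) + (3.5) + (15.5) + (145) = 202.5
Signed area = Σ/2 = 101.25 (positive ⇒ counter-clockwise traversal).

101.25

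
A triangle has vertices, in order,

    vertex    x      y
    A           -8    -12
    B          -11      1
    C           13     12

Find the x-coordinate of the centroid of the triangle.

Apply the shoelace formula. First the cross-terms c_i = x_i·y_{i+1} − x_{i+1}·y_i:
  -140, -145, -60  ⇒  2A = -345, A = -172.5.
Then Σ (x_i + x_{i+1})·c_i = 2070, so x̄ = 2070 / (6·(-172.5)) = -2.

-2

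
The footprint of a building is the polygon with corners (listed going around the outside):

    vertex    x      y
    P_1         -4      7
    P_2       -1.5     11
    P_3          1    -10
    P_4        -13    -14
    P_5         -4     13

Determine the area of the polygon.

Cross-terms: -33.5, 4, -144, -225, 24  ⇒  Σ = -374.5
Area = |Σ|/2 = 187.25.

187.25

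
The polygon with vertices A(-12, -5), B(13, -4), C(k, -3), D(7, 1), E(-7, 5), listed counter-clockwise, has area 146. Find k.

12

Write out the shoelace sum; only the two edges meeting at C involve k:
2·Area = [(13·(-3) − k·(-4)) + (k·1 − 7·(-3))] + 250
       = 5·k + 232 = 292
⇒ k = 12.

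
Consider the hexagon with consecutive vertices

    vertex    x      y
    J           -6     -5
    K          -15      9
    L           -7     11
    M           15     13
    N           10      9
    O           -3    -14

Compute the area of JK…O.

332

Σ = (-129) + (-102) + (-256) + (5) + (-113) + (-69) = -664
Area = |Σ|/2 = 332.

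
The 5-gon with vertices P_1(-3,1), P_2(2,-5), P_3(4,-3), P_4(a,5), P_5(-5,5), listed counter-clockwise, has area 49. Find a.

The doubled signed area Σ (x_i y_{i+1} − x_{i+1} y_i) is linear in a.
With a=0 it equals 82; the coefficient of a is 8 (from the two edges through P_4).
So 8·a + 82 = 2·49 = 98 ⇒ a = 2.

2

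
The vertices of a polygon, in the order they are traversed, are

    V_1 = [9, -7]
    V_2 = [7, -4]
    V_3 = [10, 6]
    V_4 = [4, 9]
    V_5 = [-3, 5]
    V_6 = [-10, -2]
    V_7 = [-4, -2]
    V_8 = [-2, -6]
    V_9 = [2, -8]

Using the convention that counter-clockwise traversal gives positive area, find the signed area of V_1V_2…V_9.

191

Apply Gauss's area formula: 2A = Σ (x_i·y_{i+1} − x_{i+1}·y_i), indices taken mod 9.
Σ = (13) + (82) + (66) + (47) + (56) + (12) + (20) + (28) + (58) = 382
Signed area = Σ/2 = 191 (positive ⇒ counter-clockwise traversal).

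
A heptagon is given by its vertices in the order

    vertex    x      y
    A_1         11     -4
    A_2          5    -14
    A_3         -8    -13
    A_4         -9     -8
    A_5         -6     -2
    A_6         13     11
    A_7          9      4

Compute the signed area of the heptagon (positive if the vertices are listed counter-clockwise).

Apply the surveyor's formula: 2A = Σ (x_i·y_{i+1} − x_{i+1}·y_i), indices taken mod 7.
Σ = (-134) + (-177) + (-53) + (-30) + (-40) + (-47) + (-80) = -561
Signed area = Σ/2 = -280.5 (negative ⇒ clockwise traversal).

-280.5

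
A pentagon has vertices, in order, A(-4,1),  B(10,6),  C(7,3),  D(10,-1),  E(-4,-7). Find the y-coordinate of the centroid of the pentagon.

-52/81

Apply the shoelace (surveyor's) formula. First the cross-terms c_i = x_i·y_{i+1} − x_{i+1}·y_i:
  -34, -12, -37, -74, -32  ⇒  2A = -189, A = -94.5.
Then Σ (y_i + y_{i+1})·c_i = 364, so ȳ = 364 / (6·(-94.5)) = -52/81.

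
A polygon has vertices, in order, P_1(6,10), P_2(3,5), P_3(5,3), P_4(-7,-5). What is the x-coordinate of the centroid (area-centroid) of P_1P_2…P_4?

Apply the surveyor's formula. First the cross-terms c_i = x_i·y_{i+1} − x_{i+1}·y_i:
  0, -16, -4, -40  ⇒  2A = -60, A = -30.
Then Σ (x_i + x_{i+1})·c_i = -80, so x̄ = -80 / (6·(-30)) = 4/9.

4/9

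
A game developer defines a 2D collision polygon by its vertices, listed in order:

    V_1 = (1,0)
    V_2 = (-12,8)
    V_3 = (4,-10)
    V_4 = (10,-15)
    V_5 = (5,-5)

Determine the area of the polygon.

Apply Gauss's area formula: 2A = Σ (x_i·y_{i+1} − x_{i+1}·y_i), indices taken mod 5.
Cross-terms: 8, 88, 40, 25, 5  ⇒  Σ = 166
Area = |Σ|/2 = 83.

83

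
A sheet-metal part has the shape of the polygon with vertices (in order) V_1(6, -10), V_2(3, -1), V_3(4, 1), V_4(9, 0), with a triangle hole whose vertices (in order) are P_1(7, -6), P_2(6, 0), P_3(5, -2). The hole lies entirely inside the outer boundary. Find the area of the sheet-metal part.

30

Outer boundary:
V_1→V_2: (6)(-1) − (3)(-10) = 24
V_2→V_3: (3)(1) − (4)(-1) = 7
V_3→V_4: (4)(0) − (9)(1) = -9
V_4→V_1: (9)(-10) − (6)(0) = -90
Σ = -68
Area = |Σ|/2 = 34.
Hole:
Apply the surveyor's formula: 2A = Σ (x_i·y_{i+1} − x_{i+1}·y_i), indices taken mod 3.
P_1→P_2: (7)(0) − (6)(-6) = 36
P_2→P_3: (6)(-2) − (5)(0) = -12
P_3→P_1: (5)(-6) − (7)(-2) = -16
Σ = 8
Area = |Σ|/2 = 4.
Net area = 34 − 4 = 30.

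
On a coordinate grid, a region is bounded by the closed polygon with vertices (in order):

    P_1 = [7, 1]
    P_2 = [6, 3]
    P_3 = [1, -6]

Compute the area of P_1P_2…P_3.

Cross-terms: 15, -39, 43  ⇒  Σ = 19
Area = |Σ|/2 = 9.5.

9.5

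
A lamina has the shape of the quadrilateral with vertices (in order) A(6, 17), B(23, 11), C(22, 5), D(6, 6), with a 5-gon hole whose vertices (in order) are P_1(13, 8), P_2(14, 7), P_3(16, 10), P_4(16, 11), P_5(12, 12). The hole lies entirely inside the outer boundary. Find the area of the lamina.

130.5

Outer boundary:
A→B: (6)(11) − (23)(17) = -325
B→C: (23)(5) − (22)(11) = -127
C→D: (22)(6) − (6)(5) = 102
D→A: (6)(17) − (6)(6) = 66
Σ = -284
Area = |Σ|/2 = 142.
Hole:
Apply Gauss's area formula: 2A = Σ (x_i·y_{i+1} − x_{i+1}·y_i), indices taken mod 5.
Σ = (-21) + (28) + (16) + (60) + (-60) = 23
Area = |Σ|/2 = 11.5.
Net area = 142 − 11.5 = 130.5.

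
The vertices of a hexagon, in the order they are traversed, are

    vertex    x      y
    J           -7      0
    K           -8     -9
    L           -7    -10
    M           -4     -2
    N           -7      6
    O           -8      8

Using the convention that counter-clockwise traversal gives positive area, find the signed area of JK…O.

32

Σ = (63) + (17) + (-26) + (-38) + (-8) + (56) = 64
Signed area = Σ/2 = 32 (positive ⇒ counter-clockwise traversal).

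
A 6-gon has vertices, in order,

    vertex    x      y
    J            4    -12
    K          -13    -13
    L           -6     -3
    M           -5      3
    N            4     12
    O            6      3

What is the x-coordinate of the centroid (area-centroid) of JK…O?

-67/62

Apply the shoelace formula. First the cross-terms c_i = x_i·y_{i+1} − x_{i+1}·y_i:
  -208, -39, -33, -72, -60, -84  ⇒  2A = -496, A = -248.
Then Σ (x_i + x_{i+1})·c_i = 1608, so x̄ = 1608 / (6·(-248)) = -67/62.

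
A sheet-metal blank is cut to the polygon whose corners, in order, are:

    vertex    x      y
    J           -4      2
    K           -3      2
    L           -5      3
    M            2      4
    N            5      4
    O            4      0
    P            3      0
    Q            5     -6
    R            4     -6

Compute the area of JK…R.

47.5

Apply Gauss's area formula: 2A = Σ (x_i·y_{i+1} − x_{i+1}·y_i), indices taken mod 9.
Σ = (-2) + (1) + (-26) + (-12) + (-16) + (0) + (-18) + (-6) + (-16) = -95
Area = |Σ|/2 = 47.5.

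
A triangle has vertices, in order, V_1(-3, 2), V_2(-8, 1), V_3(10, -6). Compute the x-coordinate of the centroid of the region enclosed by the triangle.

Apply the surveyor's formula. First the cross-terms c_i = x_i·y_{i+1} − x_{i+1}·y_i:
  13, 38, 2  ⇒  2A = 53, A = 26.5.
Then Σ (x_i + x_{i+1})·c_i = -53, so x̄ = -53 / (6·26.5) = -1/3.

-1/3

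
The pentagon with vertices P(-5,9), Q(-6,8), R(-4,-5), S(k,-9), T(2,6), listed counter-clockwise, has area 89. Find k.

0

The doubled signed area Σ (x_i y_{i+1} − x_{i+1} y_i) is linear in k.
With k=0 it equals 178; the coefficient of k is 11 (from the two edges through S).
So 11·k + 178 = 2·89 = 178 ⇒ k = 0.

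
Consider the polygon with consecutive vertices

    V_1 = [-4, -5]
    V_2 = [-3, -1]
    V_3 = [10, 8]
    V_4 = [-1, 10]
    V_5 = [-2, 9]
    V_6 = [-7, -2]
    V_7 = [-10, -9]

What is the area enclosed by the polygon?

109

Apply the surveyor's formula: 2A = Σ (x_i·y_{i+1} − x_{i+1}·y_i), indices taken mod 7.
Cross-terms: -11, -14, 108, 11, 67, 43, 14  ⇒  Σ = 218
Area = |Σ|/2 = 109.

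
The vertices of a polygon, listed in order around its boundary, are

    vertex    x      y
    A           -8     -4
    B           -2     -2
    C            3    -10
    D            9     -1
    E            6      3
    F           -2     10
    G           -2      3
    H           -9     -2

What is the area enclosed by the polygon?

142.5

Apply Gauss's area formula: 2A = Σ (x_i·y_{i+1} − x_{i+1}·y_i), indices taken mod 8.
Σ = (8) + (26) + (87) + (33) + (66) + (14) + (31) + (20) = 285
Area = |Σ|/2 = 142.5.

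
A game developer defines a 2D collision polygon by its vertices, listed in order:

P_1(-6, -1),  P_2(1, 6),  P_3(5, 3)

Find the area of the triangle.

Σ = (-35) + (-27) + (13) = -49
Area = |Σ|/2 = 24.5.

24.5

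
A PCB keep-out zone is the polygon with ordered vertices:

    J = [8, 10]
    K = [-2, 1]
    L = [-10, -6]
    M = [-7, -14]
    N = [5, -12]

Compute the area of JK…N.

Σ = (28) + (22) + (98) + (154) + (146) = 448
Area = |Σ|/2 = 224.

224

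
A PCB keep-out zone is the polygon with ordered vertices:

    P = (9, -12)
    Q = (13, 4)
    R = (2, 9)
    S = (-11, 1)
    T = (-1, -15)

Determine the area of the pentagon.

357.5

Apply the surveyor's formula: 2A = Σ (x_i·y_{i+1} − x_{i+1}·y_i), indices taken mod 5.
Cross-terms: 192, 109, 101, 166, 147  ⇒  Σ = 715
Area = |Σ|/2 = 357.5.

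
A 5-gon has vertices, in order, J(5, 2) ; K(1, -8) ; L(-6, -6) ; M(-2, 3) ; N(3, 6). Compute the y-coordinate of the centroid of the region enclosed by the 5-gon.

Apply the surveyor's formula. First the cross-terms c_i = x_i·y_{i+1} − x_{i+1}·y_i:
  -42, -54, -30, -21, -24  ⇒  2A = -171, A = -85.5.
Then Σ (y_i + y_{i+1})·c_i = 717, so ȳ = 717 / (6·(-85.5)) = -239/171.

-239/171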